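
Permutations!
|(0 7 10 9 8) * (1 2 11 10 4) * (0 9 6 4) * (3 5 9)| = |(0 7)(1 2 11 10 6 4)(3 5 9 8)| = 12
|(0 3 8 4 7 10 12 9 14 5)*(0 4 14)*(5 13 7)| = 18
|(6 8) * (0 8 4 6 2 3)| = 4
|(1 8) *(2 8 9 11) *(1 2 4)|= |(1 9 11 4)(2 8)|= 4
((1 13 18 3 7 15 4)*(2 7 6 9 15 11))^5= ((1 13 18 3 6 9 15 4)(2 7 11))^5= (1 9 18 4 6 13 15 3)(2 11 7)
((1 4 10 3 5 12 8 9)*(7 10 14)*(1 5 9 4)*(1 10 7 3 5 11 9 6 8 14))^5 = ((1 10 5 12 14 3 6 8 4)(9 11))^5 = (1 3 10 6 5 8 12 4 14)(9 11)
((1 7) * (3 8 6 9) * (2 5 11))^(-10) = ((1 7)(2 5 11)(3 8 6 9))^(-10) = (2 11 5)(3 6)(8 9)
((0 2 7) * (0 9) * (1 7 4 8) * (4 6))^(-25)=((0 2 6 4 8 1 7 9))^(-25)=(0 9 7 1 8 4 6 2)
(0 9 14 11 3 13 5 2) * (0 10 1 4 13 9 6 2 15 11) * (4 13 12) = (0 6 2 10 1 13 5 15 11 3 9 14)(4 12) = [6, 13, 10, 9, 12, 15, 2, 7, 8, 14, 1, 3, 4, 5, 0, 11]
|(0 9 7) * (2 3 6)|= 3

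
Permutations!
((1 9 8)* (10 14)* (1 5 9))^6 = (14)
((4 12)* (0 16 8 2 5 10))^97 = ((0 16 8 2 5 10)(4 12))^97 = (0 16 8 2 5 10)(4 12)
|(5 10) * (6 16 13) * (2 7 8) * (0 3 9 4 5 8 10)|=60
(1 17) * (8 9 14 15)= [0, 17, 2, 3, 4, 5, 6, 7, 9, 14, 10, 11, 12, 13, 15, 8, 16, 1]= (1 17)(8 9 14 15)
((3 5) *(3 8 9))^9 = ((3 5 8 9))^9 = (3 5 8 9)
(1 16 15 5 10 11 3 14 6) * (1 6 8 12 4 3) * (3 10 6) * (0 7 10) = (0 7 10 11 1 16 15 5 6 3 14 8 12 4) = [7, 16, 2, 14, 0, 6, 3, 10, 12, 9, 11, 1, 4, 13, 8, 5, 15]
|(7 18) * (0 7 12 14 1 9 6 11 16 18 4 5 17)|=40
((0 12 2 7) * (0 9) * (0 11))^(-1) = (0 11 9 7 2 12)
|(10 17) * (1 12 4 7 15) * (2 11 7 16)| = 8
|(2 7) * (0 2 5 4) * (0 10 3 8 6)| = |(0 2 7 5 4 10 3 8 6)| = 9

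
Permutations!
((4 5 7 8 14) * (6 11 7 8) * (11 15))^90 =(4 8)(5 14)(6 11)(7 15)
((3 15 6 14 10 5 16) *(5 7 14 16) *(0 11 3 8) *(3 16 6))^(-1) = ((0 11 16 8)(3 15)(7 14 10))^(-1) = (0 8 16 11)(3 15)(7 10 14)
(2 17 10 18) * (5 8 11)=(2 17 10 18)(5 8 11)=[0, 1, 17, 3, 4, 8, 6, 7, 11, 9, 18, 5, 12, 13, 14, 15, 16, 10, 2]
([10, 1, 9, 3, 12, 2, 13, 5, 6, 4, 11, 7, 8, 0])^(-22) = (0 11 5 9 12 6)(2 4 8 13 10 7)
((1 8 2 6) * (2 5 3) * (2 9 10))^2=((1 8 5 3 9 10 2 6))^2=(1 5 9 2)(3 10 6 8)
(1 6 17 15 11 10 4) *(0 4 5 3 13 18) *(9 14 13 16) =[4, 6, 2, 16, 1, 3, 17, 7, 8, 14, 5, 10, 12, 18, 13, 11, 9, 15, 0] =(0 4 1 6 17 15 11 10 5 3 16 9 14 13 18)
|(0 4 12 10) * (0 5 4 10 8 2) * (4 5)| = |(0 10 4 12 8 2)| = 6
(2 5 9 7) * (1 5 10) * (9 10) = (1 5 10)(2 9 7) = [0, 5, 9, 3, 4, 10, 6, 2, 8, 7, 1]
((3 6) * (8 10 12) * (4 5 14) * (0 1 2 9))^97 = (0 1 2 9)(3 6)(4 5 14)(8 10 12)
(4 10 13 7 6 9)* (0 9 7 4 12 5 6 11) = (0 9 12 5 6 7 11)(4 10 13) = [9, 1, 2, 3, 10, 6, 7, 11, 8, 12, 13, 0, 5, 4]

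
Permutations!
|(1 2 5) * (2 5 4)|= |(1 5)(2 4)|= 2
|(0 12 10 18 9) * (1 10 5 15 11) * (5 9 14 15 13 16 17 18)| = 30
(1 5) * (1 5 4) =[0, 4, 2, 3, 1, 5] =(5)(1 4)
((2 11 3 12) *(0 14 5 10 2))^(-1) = (0 12 3 11 2 10 5 14)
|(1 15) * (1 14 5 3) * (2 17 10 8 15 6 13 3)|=|(1 6 13 3)(2 17 10 8 15 14 5)|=28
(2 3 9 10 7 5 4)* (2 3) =[0, 1, 2, 9, 3, 4, 6, 5, 8, 10, 7] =(3 9 10 7 5 4)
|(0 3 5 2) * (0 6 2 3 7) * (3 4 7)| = |(0 3 5 4 7)(2 6)| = 10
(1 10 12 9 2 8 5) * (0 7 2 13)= [7, 10, 8, 3, 4, 1, 6, 2, 5, 13, 12, 11, 9, 0]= (0 7 2 8 5 1 10 12 9 13)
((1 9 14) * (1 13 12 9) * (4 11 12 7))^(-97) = ((4 11 12 9 14 13 7))^(-97) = (4 11 12 9 14 13 7)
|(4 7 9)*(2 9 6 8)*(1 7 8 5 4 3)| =9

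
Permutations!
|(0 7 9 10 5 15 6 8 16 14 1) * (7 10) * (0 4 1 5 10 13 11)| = 6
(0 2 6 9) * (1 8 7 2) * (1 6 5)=[6, 8, 5, 3, 4, 1, 9, 2, 7, 0]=(0 6 9)(1 8 7 2 5)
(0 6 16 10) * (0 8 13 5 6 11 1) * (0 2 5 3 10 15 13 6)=(0 11 1 2 5)(3 10 8 6 16 15 13)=[11, 2, 5, 10, 4, 0, 16, 7, 6, 9, 8, 1, 12, 3, 14, 13, 15]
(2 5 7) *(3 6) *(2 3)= (2 5 7 3 6)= [0, 1, 5, 6, 4, 7, 2, 3]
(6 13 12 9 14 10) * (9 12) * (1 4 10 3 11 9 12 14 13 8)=(1 4 10 6 8)(3 11 9 13 12 14)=[0, 4, 2, 11, 10, 5, 8, 7, 1, 13, 6, 9, 14, 12, 3]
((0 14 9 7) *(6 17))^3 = (0 7 9 14)(6 17)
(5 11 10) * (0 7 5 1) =(0 7 5 11 10 1) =[7, 0, 2, 3, 4, 11, 6, 5, 8, 9, 1, 10]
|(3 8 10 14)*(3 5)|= |(3 8 10 14 5)|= 5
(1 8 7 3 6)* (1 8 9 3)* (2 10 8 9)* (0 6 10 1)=(0 6 9 3 10 8 7)(1 2)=[6, 2, 1, 10, 4, 5, 9, 0, 7, 3, 8]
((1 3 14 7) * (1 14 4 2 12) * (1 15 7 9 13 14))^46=(1 12 3 15 4 7 2)(9 13 14)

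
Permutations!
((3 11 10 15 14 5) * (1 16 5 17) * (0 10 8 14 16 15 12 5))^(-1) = (0 16 15 1 17 14 8 11 3 5 12 10)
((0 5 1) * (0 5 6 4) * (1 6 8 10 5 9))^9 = (0 5)(1 9)(4 10)(6 8)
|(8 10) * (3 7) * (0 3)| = 6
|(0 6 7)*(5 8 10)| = |(0 6 7)(5 8 10)| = 3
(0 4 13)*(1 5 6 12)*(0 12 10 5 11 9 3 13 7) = (0 4 7)(1 11 9 3 13 12)(5 6 10) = [4, 11, 2, 13, 7, 6, 10, 0, 8, 3, 5, 9, 1, 12]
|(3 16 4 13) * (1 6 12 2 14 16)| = |(1 6 12 2 14 16 4 13 3)| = 9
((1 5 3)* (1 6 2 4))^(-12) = (6)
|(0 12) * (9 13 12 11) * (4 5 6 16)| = |(0 11 9 13 12)(4 5 6 16)| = 20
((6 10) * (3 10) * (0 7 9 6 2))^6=((0 7 9 6 3 10 2))^6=(0 2 10 3 6 9 7)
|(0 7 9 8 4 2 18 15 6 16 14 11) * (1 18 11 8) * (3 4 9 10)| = 56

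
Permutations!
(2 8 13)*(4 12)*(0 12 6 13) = (0 12 4 6 13 2 8) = [12, 1, 8, 3, 6, 5, 13, 7, 0, 9, 10, 11, 4, 2]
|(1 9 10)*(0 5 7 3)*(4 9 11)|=20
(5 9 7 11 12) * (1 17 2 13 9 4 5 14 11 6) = (1 17 2 13 9 7 6)(4 5)(11 12 14) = [0, 17, 13, 3, 5, 4, 1, 6, 8, 7, 10, 12, 14, 9, 11, 15, 16, 2]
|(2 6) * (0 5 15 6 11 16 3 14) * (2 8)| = |(0 5 15 6 8 2 11 16 3 14)| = 10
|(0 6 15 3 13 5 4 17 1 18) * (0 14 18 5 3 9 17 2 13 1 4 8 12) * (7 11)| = 26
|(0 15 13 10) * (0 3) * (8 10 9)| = 7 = |(0 15 13 9 8 10 3)|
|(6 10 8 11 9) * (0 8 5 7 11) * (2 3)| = |(0 8)(2 3)(5 7 11 9 6 10)| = 6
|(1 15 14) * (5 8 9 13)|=|(1 15 14)(5 8 9 13)|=12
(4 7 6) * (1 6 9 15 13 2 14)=(1 6 4 7 9 15 13 2 14)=[0, 6, 14, 3, 7, 5, 4, 9, 8, 15, 10, 11, 12, 2, 1, 13]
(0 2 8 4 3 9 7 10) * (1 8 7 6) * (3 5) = [2, 8, 7, 9, 5, 3, 1, 10, 4, 6, 0] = (0 2 7 10)(1 8 4 5 3 9 6)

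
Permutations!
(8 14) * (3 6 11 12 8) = (3 6 11 12 8 14) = [0, 1, 2, 6, 4, 5, 11, 7, 14, 9, 10, 12, 8, 13, 3]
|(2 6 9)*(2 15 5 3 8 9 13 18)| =|(2 6 13 18)(3 8 9 15 5)| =20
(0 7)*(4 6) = (0 7)(4 6) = [7, 1, 2, 3, 6, 5, 4, 0]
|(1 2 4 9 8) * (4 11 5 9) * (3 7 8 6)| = |(1 2 11 5 9 6 3 7 8)| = 9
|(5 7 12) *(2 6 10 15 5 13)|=|(2 6 10 15 5 7 12 13)|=8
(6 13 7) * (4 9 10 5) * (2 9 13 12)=[0, 1, 9, 3, 13, 4, 12, 6, 8, 10, 5, 11, 2, 7]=(2 9 10 5 4 13 7 6 12)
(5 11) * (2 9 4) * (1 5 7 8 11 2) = (1 5 2 9 4)(7 8 11) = [0, 5, 9, 3, 1, 2, 6, 8, 11, 4, 10, 7]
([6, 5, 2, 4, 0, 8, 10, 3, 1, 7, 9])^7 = (10)(1 5 8)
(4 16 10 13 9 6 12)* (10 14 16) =(4 10 13 9 6 12)(14 16) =[0, 1, 2, 3, 10, 5, 12, 7, 8, 6, 13, 11, 4, 9, 16, 15, 14]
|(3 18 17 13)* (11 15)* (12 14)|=4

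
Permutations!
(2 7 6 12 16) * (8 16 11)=(2 7 6 12 11 8 16)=[0, 1, 7, 3, 4, 5, 12, 6, 16, 9, 10, 8, 11, 13, 14, 15, 2]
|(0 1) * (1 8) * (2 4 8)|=|(0 2 4 8 1)|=5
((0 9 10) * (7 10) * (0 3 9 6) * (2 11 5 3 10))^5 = (0 6)(2 7 9 3 5 11)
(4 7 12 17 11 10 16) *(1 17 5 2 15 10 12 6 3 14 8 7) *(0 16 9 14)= (0 16 4 1 17 11 12 5 2 15 10 9 14 8 7 6 3)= [16, 17, 15, 0, 1, 2, 3, 6, 7, 14, 9, 12, 5, 13, 8, 10, 4, 11]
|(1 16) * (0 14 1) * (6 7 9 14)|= |(0 6 7 9 14 1 16)|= 7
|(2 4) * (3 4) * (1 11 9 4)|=6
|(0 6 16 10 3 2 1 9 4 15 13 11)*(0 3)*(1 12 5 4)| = |(0 6 16 10)(1 9)(2 12 5 4 15 13 11 3)| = 8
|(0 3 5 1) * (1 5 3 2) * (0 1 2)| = 1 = |(5)|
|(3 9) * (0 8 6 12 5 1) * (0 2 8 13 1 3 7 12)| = 30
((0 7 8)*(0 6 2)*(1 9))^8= ((0 7 8 6 2)(1 9))^8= (9)(0 6 7 2 8)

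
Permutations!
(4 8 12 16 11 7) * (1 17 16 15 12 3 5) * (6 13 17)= (1 6 13 17 16 11 7 4 8 3 5)(12 15)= [0, 6, 2, 5, 8, 1, 13, 4, 3, 9, 10, 7, 15, 17, 14, 12, 11, 16]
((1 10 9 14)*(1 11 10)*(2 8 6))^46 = ((2 8 6)(9 14 11 10))^46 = (2 8 6)(9 11)(10 14)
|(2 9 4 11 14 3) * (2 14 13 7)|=|(2 9 4 11 13 7)(3 14)|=6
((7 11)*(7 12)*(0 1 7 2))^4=((0 1 7 11 12 2))^4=(0 12 7)(1 2 11)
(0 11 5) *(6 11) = (0 6 11 5) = [6, 1, 2, 3, 4, 0, 11, 7, 8, 9, 10, 5]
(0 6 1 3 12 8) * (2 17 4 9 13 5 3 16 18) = (0 6 1 16 18 2 17 4 9 13 5 3 12 8) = [6, 16, 17, 12, 9, 3, 1, 7, 0, 13, 10, 11, 8, 5, 14, 15, 18, 4, 2]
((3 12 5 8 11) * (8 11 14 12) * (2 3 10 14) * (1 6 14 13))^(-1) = ((1 6 14 12 5 11 10 13)(2 3 8))^(-1) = (1 13 10 11 5 12 14 6)(2 8 3)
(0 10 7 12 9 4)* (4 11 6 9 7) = (0 10 4)(6 9 11)(7 12) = [10, 1, 2, 3, 0, 5, 9, 12, 8, 11, 4, 6, 7]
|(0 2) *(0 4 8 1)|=5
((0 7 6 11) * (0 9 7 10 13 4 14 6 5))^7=((0 10 13 4 14 6 11 9 7 5))^7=(0 9 14 10 7 6 13 5 11 4)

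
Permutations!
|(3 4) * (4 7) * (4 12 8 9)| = 6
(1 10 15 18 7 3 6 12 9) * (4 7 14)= (1 10 15 18 14 4 7 3 6 12 9)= [0, 10, 2, 6, 7, 5, 12, 3, 8, 1, 15, 11, 9, 13, 4, 18, 16, 17, 14]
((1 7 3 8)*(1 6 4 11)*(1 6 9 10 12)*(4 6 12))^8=((1 7 3 8 9 10 4 11 12))^8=(1 12 11 4 10 9 8 3 7)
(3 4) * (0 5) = (0 5)(3 4) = [5, 1, 2, 4, 3, 0]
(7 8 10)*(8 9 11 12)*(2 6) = [0, 1, 6, 3, 4, 5, 2, 9, 10, 11, 7, 12, 8] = (2 6)(7 9 11 12 8 10)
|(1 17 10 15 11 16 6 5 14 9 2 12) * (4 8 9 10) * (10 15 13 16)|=|(1 17 4 8 9 2 12)(5 14 15 11 10 13 16 6)|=56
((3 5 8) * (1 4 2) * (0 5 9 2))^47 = (0 4 1 2 9 3 8 5)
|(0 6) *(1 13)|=2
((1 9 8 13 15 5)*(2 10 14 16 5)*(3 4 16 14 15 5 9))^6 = ((1 3 4 16 9 8 13 5)(2 10 15))^6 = (1 13 9 4)(3 5 8 16)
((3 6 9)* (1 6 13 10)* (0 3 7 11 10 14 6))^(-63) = ((0 3 13 14 6 9 7 11 10 1))^(-63) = (0 11 6 3 10 9 13 1 7 14)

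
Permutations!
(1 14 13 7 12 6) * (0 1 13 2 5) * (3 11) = (0 1 14 2 5)(3 11)(6 13 7 12) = [1, 14, 5, 11, 4, 0, 13, 12, 8, 9, 10, 3, 6, 7, 2]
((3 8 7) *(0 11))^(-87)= (0 11)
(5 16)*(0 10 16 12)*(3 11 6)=(0 10 16 5 12)(3 11 6)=[10, 1, 2, 11, 4, 12, 3, 7, 8, 9, 16, 6, 0, 13, 14, 15, 5]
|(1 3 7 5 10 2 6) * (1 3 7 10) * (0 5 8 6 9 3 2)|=|(0 5 1 7 8 6 2 9 3 10)|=10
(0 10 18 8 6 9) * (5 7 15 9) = (0 10 18 8 6 5 7 15 9) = [10, 1, 2, 3, 4, 7, 5, 15, 6, 0, 18, 11, 12, 13, 14, 9, 16, 17, 8]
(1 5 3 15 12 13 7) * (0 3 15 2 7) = [3, 5, 7, 2, 4, 15, 6, 1, 8, 9, 10, 11, 13, 0, 14, 12] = (0 3 2 7 1 5 15 12 13)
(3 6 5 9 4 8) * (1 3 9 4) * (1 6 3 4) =(1 4 8 9 6 5) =[0, 4, 2, 3, 8, 1, 5, 7, 9, 6]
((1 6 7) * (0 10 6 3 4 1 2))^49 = (0 2 7 6 10)(1 3 4)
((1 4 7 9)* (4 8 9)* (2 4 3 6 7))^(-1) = (1 9 8)(2 4)(3 7 6)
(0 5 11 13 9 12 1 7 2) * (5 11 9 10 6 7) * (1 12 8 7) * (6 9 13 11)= (0 6 1 5 13 10 9 8 7 2)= [6, 5, 0, 3, 4, 13, 1, 2, 7, 8, 9, 11, 12, 10]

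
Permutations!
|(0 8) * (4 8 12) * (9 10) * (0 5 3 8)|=|(0 12 4)(3 8 5)(9 10)|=6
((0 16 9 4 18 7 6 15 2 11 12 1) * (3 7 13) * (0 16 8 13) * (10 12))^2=(0 13 7 15 11 12 16 4)(1 9 18 8 3 6 2 10)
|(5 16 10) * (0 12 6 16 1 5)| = |(0 12 6 16 10)(1 5)| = 10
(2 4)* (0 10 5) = (0 10 5)(2 4) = [10, 1, 4, 3, 2, 0, 6, 7, 8, 9, 5]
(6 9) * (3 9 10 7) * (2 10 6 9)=(2 10 7 3)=[0, 1, 10, 2, 4, 5, 6, 3, 8, 9, 7]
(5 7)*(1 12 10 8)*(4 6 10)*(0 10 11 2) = (0 10 8 1 12 4 6 11 2)(5 7) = [10, 12, 0, 3, 6, 7, 11, 5, 1, 9, 8, 2, 4]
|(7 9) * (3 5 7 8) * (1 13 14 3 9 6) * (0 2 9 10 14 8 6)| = 12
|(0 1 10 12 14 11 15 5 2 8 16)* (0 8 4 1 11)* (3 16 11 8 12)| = 13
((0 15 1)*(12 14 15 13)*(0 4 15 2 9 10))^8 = (0 13 12 14 2 9 10)(1 15 4)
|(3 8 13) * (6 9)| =|(3 8 13)(6 9)| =6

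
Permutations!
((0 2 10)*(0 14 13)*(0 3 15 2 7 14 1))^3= ((0 7 14 13 3 15 2 10 1))^3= (0 13 2)(1 14 15)(3 10 7)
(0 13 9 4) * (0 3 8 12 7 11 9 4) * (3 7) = (0 13 4 7 11 9)(3 8 12) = [13, 1, 2, 8, 7, 5, 6, 11, 12, 0, 10, 9, 3, 4]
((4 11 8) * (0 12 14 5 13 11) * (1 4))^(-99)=(14)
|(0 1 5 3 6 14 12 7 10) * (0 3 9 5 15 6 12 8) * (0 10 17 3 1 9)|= 12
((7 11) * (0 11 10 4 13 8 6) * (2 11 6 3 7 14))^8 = (2 14 11)(3 10 13)(4 8 7)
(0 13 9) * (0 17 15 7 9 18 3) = (0 13 18 3)(7 9 17 15) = [13, 1, 2, 0, 4, 5, 6, 9, 8, 17, 10, 11, 12, 18, 14, 7, 16, 15, 3]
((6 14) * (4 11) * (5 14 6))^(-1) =((4 11)(5 14))^(-1) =(4 11)(5 14)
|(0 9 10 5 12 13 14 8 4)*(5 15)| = 10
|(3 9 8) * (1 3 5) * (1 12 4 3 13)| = |(1 13)(3 9 8 5 12 4)| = 6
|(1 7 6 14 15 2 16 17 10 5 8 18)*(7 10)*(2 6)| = |(1 10 5 8 18)(2 16 17 7)(6 14 15)| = 60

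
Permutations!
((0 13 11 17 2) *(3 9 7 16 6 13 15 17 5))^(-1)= (0 2 17 15)(3 5 11 13 6 16 7 9)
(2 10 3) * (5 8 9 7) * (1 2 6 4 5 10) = (1 2)(3 6 4 5 8 9 7 10) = [0, 2, 1, 6, 5, 8, 4, 10, 9, 7, 3]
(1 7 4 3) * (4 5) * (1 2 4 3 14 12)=(1 7 5 3 2 4 14 12)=[0, 7, 4, 2, 14, 3, 6, 5, 8, 9, 10, 11, 1, 13, 12]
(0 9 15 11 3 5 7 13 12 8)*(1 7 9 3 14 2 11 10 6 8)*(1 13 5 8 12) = [3, 7, 11, 8, 4, 9, 12, 5, 0, 15, 6, 14, 13, 1, 2, 10] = (0 3 8)(1 7 5 9 15 10 6 12 13)(2 11 14)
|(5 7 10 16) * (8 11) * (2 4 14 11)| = 20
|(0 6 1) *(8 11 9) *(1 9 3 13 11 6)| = 6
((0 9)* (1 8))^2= ((0 9)(1 8))^2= (9)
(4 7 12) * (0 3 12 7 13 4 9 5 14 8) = (0 3 12 9 5 14 8)(4 13) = [3, 1, 2, 12, 13, 14, 6, 7, 0, 5, 10, 11, 9, 4, 8]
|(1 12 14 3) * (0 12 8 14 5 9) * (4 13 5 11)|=28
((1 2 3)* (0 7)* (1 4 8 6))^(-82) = ((0 7)(1 2 3 4 8 6))^(-82) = (1 3 8)(2 4 6)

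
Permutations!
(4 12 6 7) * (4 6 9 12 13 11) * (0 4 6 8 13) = (0 4)(6 7 8 13 11)(9 12) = [4, 1, 2, 3, 0, 5, 7, 8, 13, 12, 10, 6, 9, 11]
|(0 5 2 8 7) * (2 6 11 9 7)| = |(0 5 6 11 9 7)(2 8)| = 6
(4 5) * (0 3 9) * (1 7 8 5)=(0 3 9)(1 7 8 5 4)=[3, 7, 2, 9, 1, 4, 6, 8, 5, 0]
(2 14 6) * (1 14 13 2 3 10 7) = [0, 14, 13, 10, 4, 5, 3, 1, 8, 9, 7, 11, 12, 2, 6] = (1 14 6 3 10 7)(2 13)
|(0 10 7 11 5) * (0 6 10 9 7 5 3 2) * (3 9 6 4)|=|(0 6 10 5 4 3 2)(7 11 9)|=21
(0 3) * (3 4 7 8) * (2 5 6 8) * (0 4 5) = (0 5 6 8 3 4 7 2) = [5, 1, 0, 4, 7, 6, 8, 2, 3]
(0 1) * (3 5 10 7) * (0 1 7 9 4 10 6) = (0 7 3 5 6)(4 10 9) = [7, 1, 2, 5, 10, 6, 0, 3, 8, 4, 9]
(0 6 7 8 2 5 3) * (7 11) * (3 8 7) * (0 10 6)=(2 5 8)(3 10 6 11)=[0, 1, 5, 10, 4, 8, 11, 7, 2, 9, 6, 3]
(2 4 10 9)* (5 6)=(2 4 10 9)(5 6)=[0, 1, 4, 3, 10, 6, 5, 7, 8, 2, 9]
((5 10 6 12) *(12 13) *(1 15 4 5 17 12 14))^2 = (17)(1 4 10 13)(5 6 14 15)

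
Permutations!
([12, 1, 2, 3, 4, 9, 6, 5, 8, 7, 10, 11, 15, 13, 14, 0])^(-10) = (0 15 12)(5 7 9)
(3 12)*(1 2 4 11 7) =[0, 2, 4, 12, 11, 5, 6, 1, 8, 9, 10, 7, 3] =(1 2 4 11 7)(3 12)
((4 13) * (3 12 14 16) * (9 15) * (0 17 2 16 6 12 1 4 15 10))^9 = (0 9 13 1 16 17 10 15 4 3 2)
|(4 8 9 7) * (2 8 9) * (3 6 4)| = |(2 8)(3 6 4 9 7)| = 10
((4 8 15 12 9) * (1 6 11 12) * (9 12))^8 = (1 6 11 9 4 8 15)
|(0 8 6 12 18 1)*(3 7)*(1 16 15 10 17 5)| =|(0 8 6 12 18 16 15 10 17 5 1)(3 7)| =22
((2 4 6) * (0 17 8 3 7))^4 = (0 7 3 8 17)(2 4 6)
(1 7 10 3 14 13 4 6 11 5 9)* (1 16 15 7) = [0, 1, 2, 14, 6, 9, 11, 10, 8, 16, 3, 5, 12, 4, 13, 7, 15] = (3 14 13 4 6 11 5 9 16 15 7 10)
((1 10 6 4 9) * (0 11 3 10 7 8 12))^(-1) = (0 12 8 7 1 9 4 6 10 3 11)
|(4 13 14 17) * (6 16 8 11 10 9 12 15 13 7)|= |(4 7 6 16 8 11 10 9 12 15 13 14 17)|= 13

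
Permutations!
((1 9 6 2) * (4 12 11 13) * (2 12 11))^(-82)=(1 12 9 2 6)(4 13 11)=((1 9 6 12 2)(4 11 13))^(-82)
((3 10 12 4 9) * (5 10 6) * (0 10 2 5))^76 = (0 6 3 9 4 12 10)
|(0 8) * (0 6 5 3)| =5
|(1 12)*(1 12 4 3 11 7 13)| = 6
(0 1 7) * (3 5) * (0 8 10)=(0 1 7 8 10)(3 5)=[1, 7, 2, 5, 4, 3, 6, 8, 10, 9, 0]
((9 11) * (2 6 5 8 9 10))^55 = (2 10 11 9 8 5 6) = ((2 6 5 8 9 11 10))^55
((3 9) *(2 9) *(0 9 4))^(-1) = ((0 9 3 2 4))^(-1) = (0 4 2 3 9)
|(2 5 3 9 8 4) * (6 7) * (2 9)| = 6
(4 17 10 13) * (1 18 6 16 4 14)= (1 18 6 16 4 17 10 13 14)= [0, 18, 2, 3, 17, 5, 16, 7, 8, 9, 13, 11, 12, 14, 1, 15, 4, 10, 6]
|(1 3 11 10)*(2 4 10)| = 6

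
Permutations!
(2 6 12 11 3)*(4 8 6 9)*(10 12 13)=(2 9 4 8 6 13 10 12 11 3)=[0, 1, 9, 2, 8, 5, 13, 7, 6, 4, 12, 3, 11, 10]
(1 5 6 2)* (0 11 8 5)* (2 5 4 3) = [11, 0, 1, 2, 3, 6, 5, 7, 4, 9, 10, 8] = (0 11 8 4 3 2 1)(5 6)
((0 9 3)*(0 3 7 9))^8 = ((7 9))^8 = (9)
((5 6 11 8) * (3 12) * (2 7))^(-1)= ((2 7)(3 12)(5 6 11 8))^(-1)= (2 7)(3 12)(5 8 11 6)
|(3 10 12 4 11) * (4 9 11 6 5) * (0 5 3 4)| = |(0 5)(3 10 12 9 11 4 6)| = 14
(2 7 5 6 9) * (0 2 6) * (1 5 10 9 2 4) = (0 4 1 5)(2 7 10 9 6) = [4, 5, 7, 3, 1, 0, 2, 10, 8, 6, 9]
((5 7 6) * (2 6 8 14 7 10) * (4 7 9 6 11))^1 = ((2 11 4 7 8 14 9 6 5 10))^1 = (2 11 4 7 8 14 9 6 5 10)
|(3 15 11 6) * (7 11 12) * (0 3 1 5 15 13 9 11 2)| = |(0 3 13 9 11 6 1 5 15 12 7 2)| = 12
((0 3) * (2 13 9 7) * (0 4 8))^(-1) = (0 8 4 3)(2 7 9 13)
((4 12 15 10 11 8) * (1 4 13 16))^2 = ((1 4 12 15 10 11 8 13 16))^2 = (1 12 10 8 16 4 15 11 13)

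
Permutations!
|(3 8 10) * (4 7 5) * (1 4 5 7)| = 6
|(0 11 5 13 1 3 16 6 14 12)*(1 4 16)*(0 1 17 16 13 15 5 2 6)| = |(0 11 2 6 14 12 1 3 17 16)(4 13)(5 15)| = 10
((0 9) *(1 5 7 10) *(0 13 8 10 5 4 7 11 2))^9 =(0 11 7 1 8 9 2 5 4 10 13) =((0 9 13 8 10 1 4 7 5 11 2))^9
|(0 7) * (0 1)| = 3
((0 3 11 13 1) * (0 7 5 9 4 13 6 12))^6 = (13)(0 3 11 6 12)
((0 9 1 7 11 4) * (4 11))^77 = (11)(0 1 4 9 7)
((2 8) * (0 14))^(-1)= (0 14)(2 8)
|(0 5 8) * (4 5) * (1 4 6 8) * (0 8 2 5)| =|(8)(0 6 2 5 1 4)| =6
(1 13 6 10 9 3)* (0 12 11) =(0 12 11)(1 13 6 10 9 3) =[12, 13, 2, 1, 4, 5, 10, 7, 8, 3, 9, 0, 11, 6]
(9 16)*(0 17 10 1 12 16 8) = [17, 12, 2, 3, 4, 5, 6, 7, 0, 8, 1, 11, 16, 13, 14, 15, 9, 10] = (0 17 10 1 12 16 9 8)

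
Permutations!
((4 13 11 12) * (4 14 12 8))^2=((4 13 11 8)(12 14))^2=(14)(4 11)(8 13)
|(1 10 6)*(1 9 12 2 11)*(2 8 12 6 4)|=|(1 10 4 2 11)(6 9)(8 12)|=10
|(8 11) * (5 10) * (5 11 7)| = 5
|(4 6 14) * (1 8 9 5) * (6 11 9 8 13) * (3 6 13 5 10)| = 14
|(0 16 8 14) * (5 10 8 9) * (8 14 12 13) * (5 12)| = |(0 16 9 12 13 8 5 10 14)| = 9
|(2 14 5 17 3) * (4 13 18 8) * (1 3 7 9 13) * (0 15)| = |(0 15)(1 3 2 14 5 17 7 9 13 18 8 4)| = 12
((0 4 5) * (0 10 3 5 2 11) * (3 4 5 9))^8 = (0 10 2)(4 11 5)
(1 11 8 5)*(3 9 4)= (1 11 8 5)(3 9 4)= [0, 11, 2, 9, 3, 1, 6, 7, 5, 4, 10, 8]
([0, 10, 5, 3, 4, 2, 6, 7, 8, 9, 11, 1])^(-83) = [0, 10, 5, 3, 4, 2, 6, 7, 8, 9, 11, 1]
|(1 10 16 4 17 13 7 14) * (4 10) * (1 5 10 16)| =|(1 4 17 13 7 14 5 10)| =8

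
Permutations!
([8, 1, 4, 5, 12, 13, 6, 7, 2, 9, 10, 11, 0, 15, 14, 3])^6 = [8, 1, 4, 13, 12, 15, 6, 7, 2, 9, 10, 11, 0, 3, 14, 5]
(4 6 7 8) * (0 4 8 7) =(8)(0 4 6) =[4, 1, 2, 3, 6, 5, 0, 7, 8]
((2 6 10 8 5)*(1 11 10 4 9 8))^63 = (11)(2 9)(4 5)(6 8)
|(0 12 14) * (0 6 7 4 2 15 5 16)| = 10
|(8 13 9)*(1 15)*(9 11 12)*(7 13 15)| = 8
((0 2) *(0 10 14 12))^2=(0 10 12 2 14)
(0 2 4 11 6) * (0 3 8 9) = (0 2 4 11 6 3 8 9) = [2, 1, 4, 8, 11, 5, 3, 7, 9, 0, 10, 6]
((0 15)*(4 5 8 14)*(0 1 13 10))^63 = (0 13 15 10 1)(4 14 8 5)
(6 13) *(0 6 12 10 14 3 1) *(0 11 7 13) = [6, 11, 2, 1, 4, 5, 0, 13, 8, 9, 14, 7, 10, 12, 3] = (0 6)(1 11 7 13 12 10 14 3)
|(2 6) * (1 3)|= |(1 3)(2 6)|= 2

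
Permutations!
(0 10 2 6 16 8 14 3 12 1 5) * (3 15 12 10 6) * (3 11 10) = (0 6 16 8 14 15 12 1 5)(2 11 10) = [6, 5, 11, 3, 4, 0, 16, 7, 14, 9, 2, 10, 1, 13, 15, 12, 8]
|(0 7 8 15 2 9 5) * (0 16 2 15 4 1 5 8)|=14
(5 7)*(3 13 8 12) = (3 13 8 12)(5 7) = [0, 1, 2, 13, 4, 7, 6, 5, 12, 9, 10, 11, 3, 8]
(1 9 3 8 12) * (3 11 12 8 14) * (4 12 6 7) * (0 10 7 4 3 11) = [10, 9, 2, 14, 12, 5, 4, 3, 8, 0, 7, 6, 1, 13, 11] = (0 10 7 3 14 11 6 4 12 1 9)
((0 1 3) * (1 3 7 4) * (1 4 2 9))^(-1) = (0 3)(1 9 2 7)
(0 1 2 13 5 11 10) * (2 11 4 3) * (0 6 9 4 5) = [1, 11, 13, 2, 3, 5, 9, 7, 8, 4, 6, 10, 12, 0] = (0 1 11 10 6 9 4 3 2 13)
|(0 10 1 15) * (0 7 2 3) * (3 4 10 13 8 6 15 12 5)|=|(0 13 8 6 15 7 2 4 10 1 12 5 3)|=13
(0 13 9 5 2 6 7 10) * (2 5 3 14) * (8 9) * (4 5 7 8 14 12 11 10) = (0 13 14 2 6 8 9 3 12 11 10)(4 5 7) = [13, 1, 6, 12, 5, 7, 8, 4, 9, 3, 0, 10, 11, 14, 2]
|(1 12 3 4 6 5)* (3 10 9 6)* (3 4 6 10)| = 10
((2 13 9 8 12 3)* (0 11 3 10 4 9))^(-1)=(0 13 2 3 11)(4 10 12 8 9)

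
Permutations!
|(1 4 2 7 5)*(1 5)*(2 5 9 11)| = |(1 4 5 9 11 2 7)| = 7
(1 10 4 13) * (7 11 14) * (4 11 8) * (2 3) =[0, 10, 3, 2, 13, 5, 6, 8, 4, 9, 11, 14, 12, 1, 7] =(1 10 11 14 7 8 4 13)(2 3)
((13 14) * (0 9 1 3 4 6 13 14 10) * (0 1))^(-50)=(14)(1 13 4)(3 10 6)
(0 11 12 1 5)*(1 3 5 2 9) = (0 11 12 3 5)(1 2 9) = [11, 2, 9, 5, 4, 0, 6, 7, 8, 1, 10, 12, 3]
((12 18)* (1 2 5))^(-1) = (1 5 2)(12 18)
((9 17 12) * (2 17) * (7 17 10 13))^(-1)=((2 10 13 7 17 12 9))^(-1)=(2 9 12 17 7 13 10)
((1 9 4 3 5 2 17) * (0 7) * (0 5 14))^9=(0 14 3 4 9 1 17 2 5 7)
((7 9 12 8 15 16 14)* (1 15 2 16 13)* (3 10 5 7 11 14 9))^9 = ((1 15 13)(2 16 9 12 8)(3 10 5 7)(11 14))^9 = (2 8 12 9 16)(3 10 5 7)(11 14)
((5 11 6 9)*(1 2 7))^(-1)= (1 7 2)(5 9 6 11)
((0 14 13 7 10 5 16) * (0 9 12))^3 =(0 7 16)(5 12 13)(9 14 10)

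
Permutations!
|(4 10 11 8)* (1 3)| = 4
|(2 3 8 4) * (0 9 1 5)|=|(0 9 1 5)(2 3 8 4)|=4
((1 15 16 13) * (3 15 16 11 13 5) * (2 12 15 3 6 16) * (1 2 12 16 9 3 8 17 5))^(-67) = (1 11 16 15 2 12 13)(3 9 6 5 17 8)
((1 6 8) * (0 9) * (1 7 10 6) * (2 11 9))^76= (11)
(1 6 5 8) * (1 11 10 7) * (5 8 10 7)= (1 6 8 11 7)(5 10)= [0, 6, 2, 3, 4, 10, 8, 1, 11, 9, 5, 7]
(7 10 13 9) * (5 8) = (5 8)(7 10 13 9) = [0, 1, 2, 3, 4, 8, 6, 10, 5, 7, 13, 11, 12, 9]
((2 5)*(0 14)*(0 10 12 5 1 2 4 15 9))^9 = ((0 14 10 12 5 4 15 9)(1 2))^9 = (0 14 10 12 5 4 15 9)(1 2)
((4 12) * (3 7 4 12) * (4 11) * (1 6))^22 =((12)(1 6)(3 7 11 4))^22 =(12)(3 11)(4 7)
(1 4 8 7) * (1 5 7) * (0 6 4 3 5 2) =(0 6 4 8 1 3 5 7 2) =[6, 3, 0, 5, 8, 7, 4, 2, 1]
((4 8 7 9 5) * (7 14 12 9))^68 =((4 8 14 12 9 5))^68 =(4 14 9)(5 8 12)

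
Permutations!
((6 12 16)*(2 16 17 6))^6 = (17)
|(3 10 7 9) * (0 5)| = 4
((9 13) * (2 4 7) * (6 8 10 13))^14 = (2 7 4)(6 9 13 10 8)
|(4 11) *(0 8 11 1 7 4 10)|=|(0 8 11 10)(1 7 4)|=12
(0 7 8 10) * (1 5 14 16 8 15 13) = [7, 5, 2, 3, 4, 14, 6, 15, 10, 9, 0, 11, 12, 1, 16, 13, 8] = (0 7 15 13 1 5 14 16 8 10)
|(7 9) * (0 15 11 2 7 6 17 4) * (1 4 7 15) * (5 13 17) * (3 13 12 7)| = |(0 1 4)(2 15 11)(3 13 17)(5 12 7 9 6)| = 15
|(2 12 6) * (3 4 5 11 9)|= 15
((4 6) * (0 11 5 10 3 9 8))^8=((0 11 5 10 3 9 8)(4 6))^8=(0 11 5 10 3 9 8)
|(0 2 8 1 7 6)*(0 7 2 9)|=6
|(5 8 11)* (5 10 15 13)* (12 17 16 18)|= 12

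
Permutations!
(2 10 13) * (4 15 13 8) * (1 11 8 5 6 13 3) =(1 11 8 4 15 3)(2 10 5 6 13) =[0, 11, 10, 1, 15, 6, 13, 7, 4, 9, 5, 8, 12, 2, 14, 3]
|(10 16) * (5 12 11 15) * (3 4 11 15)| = 6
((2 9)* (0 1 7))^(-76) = (9)(0 7 1)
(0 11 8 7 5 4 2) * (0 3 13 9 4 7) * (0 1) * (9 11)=[9, 0, 3, 13, 2, 7, 6, 5, 1, 4, 10, 8, 12, 11]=(0 9 4 2 3 13 11 8 1)(5 7)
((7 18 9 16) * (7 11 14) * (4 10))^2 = (7 9 11)(14 18 16)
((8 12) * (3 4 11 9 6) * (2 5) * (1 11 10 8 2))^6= (1 10 11 8 9 12 6 2 3 5 4)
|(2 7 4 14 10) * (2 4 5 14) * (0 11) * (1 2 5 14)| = 14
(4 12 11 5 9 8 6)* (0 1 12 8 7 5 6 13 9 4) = (0 1 12 11 6)(4 8 13 9 7 5) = [1, 12, 2, 3, 8, 4, 0, 5, 13, 7, 10, 6, 11, 9]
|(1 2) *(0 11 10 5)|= 4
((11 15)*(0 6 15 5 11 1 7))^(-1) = ((0 6 15 1 7)(5 11))^(-1) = (0 7 1 15 6)(5 11)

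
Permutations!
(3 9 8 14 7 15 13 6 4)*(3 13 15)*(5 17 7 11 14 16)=(3 9 8 16 5 17 7)(4 13 6)(11 14)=[0, 1, 2, 9, 13, 17, 4, 3, 16, 8, 10, 14, 12, 6, 11, 15, 5, 7]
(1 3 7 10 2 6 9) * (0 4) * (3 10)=(0 4)(1 10 2 6 9)(3 7)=[4, 10, 6, 7, 0, 5, 9, 3, 8, 1, 2]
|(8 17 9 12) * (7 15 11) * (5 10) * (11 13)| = |(5 10)(7 15 13 11)(8 17 9 12)| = 4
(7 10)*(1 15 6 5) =[0, 15, 2, 3, 4, 1, 5, 10, 8, 9, 7, 11, 12, 13, 14, 6] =(1 15 6 5)(7 10)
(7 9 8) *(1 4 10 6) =(1 4 10 6)(7 9 8) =[0, 4, 2, 3, 10, 5, 1, 9, 7, 8, 6]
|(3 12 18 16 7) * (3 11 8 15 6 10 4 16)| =|(3 12 18)(4 16 7 11 8 15 6 10)| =24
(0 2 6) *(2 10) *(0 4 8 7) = (0 10 2 6 4 8 7) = [10, 1, 6, 3, 8, 5, 4, 0, 7, 9, 2]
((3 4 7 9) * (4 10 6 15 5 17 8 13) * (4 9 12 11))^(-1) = ((3 10 6 15 5 17 8 13 9)(4 7 12 11))^(-1) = (3 9 13 8 17 5 15 6 10)(4 11 12 7)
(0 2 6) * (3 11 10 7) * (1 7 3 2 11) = (0 11 10 3 1 7 2 6) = [11, 7, 6, 1, 4, 5, 0, 2, 8, 9, 3, 10]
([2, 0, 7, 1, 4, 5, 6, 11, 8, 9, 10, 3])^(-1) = (0 1 3 11 7 2)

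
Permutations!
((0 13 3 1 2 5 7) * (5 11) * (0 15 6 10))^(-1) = (0 10 6 15 7 5 11 2 1 3 13)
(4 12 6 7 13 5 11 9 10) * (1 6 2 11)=(1 6 7 13 5)(2 11 9 10 4 12)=[0, 6, 11, 3, 12, 1, 7, 13, 8, 10, 4, 9, 2, 5]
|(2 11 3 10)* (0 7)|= |(0 7)(2 11 3 10)|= 4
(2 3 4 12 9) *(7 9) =(2 3 4 12 7 9) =[0, 1, 3, 4, 12, 5, 6, 9, 8, 2, 10, 11, 7]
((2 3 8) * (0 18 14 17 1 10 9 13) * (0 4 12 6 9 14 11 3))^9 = (0 3)(1 10 14 17)(2 11)(4 13 9 6 12)(8 18)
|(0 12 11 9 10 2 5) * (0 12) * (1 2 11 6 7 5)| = 12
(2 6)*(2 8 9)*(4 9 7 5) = [0, 1, 6, 3, 9, 4, 8, 5, 7, 2] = (2 6 8 7 5 4 9)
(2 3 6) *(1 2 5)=(1 2 3 6 5)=[0, 2, 3, 6, 4, 1, 5]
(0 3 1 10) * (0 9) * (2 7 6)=(0 3 1 10 9)(2 7 6)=[3, 10, 7, 1, 4, 5, 2, 6, 8, 0, 9]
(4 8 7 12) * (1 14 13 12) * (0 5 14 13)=(0 5 14)(1 13 12 4 8 7)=[5, 13, 2, 3, 8, 14, 6, 1, 7, 9, 10, 11, 4, 12, 0]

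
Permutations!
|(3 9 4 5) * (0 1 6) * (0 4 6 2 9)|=|(0 1 2 9 6 4 5 3)|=8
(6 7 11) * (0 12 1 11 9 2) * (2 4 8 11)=[12, 2, 0, 3, 8, 5, 7, 9, 11, 4, 10, 6, 1]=(0 12 1 2)(4 8 11 6 7 9)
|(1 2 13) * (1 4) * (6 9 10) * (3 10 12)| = 20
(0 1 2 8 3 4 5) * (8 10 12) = (0 1 2 10 12 8 3 4 5) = [1, 2, 10, 4, 5, 0, 6, 7, 3, 9, 12, 11, 8]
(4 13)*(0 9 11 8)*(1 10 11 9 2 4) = (0 2 4 13 1 10 11 8) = [2, 10, 4, 3, 13, 5, 6, 7, 0, 9, 11, 8, 12, 1]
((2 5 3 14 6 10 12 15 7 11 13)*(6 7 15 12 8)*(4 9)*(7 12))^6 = (15)(2 11 12 3)(5 13 7 14)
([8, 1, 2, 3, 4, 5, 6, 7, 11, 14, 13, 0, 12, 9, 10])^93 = (9 14 10 13)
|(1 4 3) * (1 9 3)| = 2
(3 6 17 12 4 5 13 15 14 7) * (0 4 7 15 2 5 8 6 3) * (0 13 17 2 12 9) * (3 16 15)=[4, 1, 5, 16, 8, 17, 2, 13, 6, 0, 10, 11, 7, 12, 3, 14, 15, 9]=(0 4 8 6 2 5 17 9)(3 16 15 14)(7 13 12)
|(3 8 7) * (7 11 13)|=|(3 8 11 13 7)|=5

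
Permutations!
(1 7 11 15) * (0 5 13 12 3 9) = (0 5 13 12 3 9)(1 7 11 15) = [5, 7, 2, 9, 4, 13, 6, 11, 8, 0, 10, 15, 3, 12, 14, 1]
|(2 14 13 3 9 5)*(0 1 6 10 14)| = |(0 1 6 10 14 13 3 9 5 2)| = 10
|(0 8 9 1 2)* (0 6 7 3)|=8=|(0 8 9 1 2 6 7 3)|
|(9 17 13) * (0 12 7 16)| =|(0 12 7 16)(9 17 13)| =12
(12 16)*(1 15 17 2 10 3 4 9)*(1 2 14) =[0, 15, 10, 4, 9, 5, 6, 7, 8, 2, 3, 11, 16, 13, 1, 17, 12, 14] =(1 15 17 14)(2 10 3 4 9)(12 16)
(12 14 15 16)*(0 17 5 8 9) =(0 17 5 8 9)(12 14 15 16) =[17, 1, 2, 3, 4, 8, 6, 7, 9, 0, 10, 11, 14, 13, 15, 16, 12, 5]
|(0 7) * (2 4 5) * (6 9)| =|(0 7)(2 4 5)(6 9)| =6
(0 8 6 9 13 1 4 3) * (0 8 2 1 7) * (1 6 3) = [2, 4, 6, 8, 1, 5, 9, 0, 3, 13, 10, 11, 12, 7] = (0 2 6 9 13 7)(1 4)(3 8)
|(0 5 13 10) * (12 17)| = 4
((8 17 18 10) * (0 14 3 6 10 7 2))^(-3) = (0 18 10 14 7 8 3 2 17 6)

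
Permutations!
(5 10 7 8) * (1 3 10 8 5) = (1 3 10 7 5 8) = [0, 3, 2, 10, 4, 8, 6, 5, 1, 9, 7]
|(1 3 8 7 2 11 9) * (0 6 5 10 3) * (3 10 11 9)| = 10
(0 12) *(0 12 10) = [10, 1, 2, 3, 4, 5, 6, 7, 8, 9, 0, 11, 12] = (12)(0 10)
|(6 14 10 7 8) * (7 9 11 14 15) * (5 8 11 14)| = 6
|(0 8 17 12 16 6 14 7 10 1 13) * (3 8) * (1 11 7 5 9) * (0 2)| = |(0 3 8 17 12 16 6 14 5 9 1 13 2)(7 10 11)| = 39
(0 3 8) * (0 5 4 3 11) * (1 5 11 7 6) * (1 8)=[7, 5, 2, 1, 3, 4, 8, 6, 11, 9, 10, 0]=(0 7 6 8 11)(1 5 4 3)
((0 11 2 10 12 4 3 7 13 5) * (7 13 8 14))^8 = (0 5 13 3 4 12 10 2 11)(7 14 8)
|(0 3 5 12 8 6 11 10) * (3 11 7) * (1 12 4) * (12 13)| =|(0 11 10)(1 13 12 8 6 7 3 5 4)| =9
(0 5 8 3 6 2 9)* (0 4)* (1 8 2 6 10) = (0 5 2 9 4)(1 8 3 10) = [5, 8, 9, 10, 0, 2, 6, 7, 3, 4, 1]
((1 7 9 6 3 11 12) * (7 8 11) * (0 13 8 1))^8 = (0 11 13 12 8)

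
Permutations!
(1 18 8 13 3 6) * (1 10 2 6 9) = (1 18 8 13 3 9)(2 6 10) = [0, 18, 6, 9, 4, 5, 10, 7, 13, 1, 2, 11, 12, 3, 14, 15, 16, 17, 8]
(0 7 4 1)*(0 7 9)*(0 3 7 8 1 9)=(1 8)(3 7 4 9)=[0, 8, 2, 7, 9, 5, 6, 4, 1, 3]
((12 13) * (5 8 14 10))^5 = ((5 8 14 10)(12 13))^5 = (5 8 14 10)(12 13)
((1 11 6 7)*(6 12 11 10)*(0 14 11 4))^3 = (0 12 14 4 11)(1 7 6 10)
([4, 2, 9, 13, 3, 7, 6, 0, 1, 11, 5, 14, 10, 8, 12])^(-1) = [7, 8, 1, 4, 0, 10, 6, 5, 13, 2, 12, 9, 14, 3, 11]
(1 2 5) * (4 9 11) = (1 2 5)(4 9 11) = [0, 2, 5, 3, 9, 1, 6, 7, 8, 11, 10, 4]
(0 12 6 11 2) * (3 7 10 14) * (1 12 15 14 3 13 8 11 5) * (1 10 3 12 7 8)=(0 15 14 13 1 7 3 8 11 2)(5 10 12 6)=[15, 7, 0, 8, 4, 10, 5, 3, 11, 9, 12, 2, 6, 1, 13, 14]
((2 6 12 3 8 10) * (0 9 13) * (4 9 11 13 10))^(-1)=(0 13 11)(2 10 9 4 8 3 12 6)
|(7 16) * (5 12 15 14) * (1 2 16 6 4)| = 12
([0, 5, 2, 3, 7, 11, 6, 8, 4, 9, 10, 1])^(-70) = (1 11 5)(4 8 7)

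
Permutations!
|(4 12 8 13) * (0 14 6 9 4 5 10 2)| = |(0 14 6 9 4 12 8 13 5 10 2)| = 11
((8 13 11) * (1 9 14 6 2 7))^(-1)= ((1 9 14 6 2 7)(8 13 11))^(-1)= (1 7 2 6 14 9)(8 11 13)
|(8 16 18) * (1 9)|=6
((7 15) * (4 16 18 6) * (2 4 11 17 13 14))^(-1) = ((2 4 16 18 6 11 17 13 14)(7 15))^(-1) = (2 14 13 17 11 6 18 16 4)(7 15)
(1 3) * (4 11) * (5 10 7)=(1 3)(4 11)(5 10 7)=[0, 3, 2, 1, 11, 10, 6, 5, 8, 9, 7, 4]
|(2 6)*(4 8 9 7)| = 4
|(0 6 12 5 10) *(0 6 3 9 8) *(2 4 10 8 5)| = 5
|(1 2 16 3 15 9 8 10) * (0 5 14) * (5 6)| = |(0 6 5 14)(1 2 16 3 15 9 8 10)| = 8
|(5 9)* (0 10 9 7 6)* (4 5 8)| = 8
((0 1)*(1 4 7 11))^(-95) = ((0 4 7 11 1))^(-95) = (11)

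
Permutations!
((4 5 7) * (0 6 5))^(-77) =(0 7 6 4 5) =((0 6 5 7 4))^(-77)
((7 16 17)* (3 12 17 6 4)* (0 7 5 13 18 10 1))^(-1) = ((0 7 16 6 4 3 12 17 5 13 18 10 1))^(-1) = (0 1 10 18 13 5 17 12 3 4 6 16 7)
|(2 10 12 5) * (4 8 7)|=12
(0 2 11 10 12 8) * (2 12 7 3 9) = (0 12 8)(2 11 10 7 3 9) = [12, 1, 11, 9, 4, 5, 6, 3, 0, 2, 7, 10, 8]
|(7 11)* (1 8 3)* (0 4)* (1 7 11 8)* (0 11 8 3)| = 4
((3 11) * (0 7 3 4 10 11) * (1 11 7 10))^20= (1 4 11)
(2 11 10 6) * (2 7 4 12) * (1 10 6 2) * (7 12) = (1 10 2 11 6 12)(4 7) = [0, 10, 11, 3, 7, 5, 12, 4, 8, 9, 2, 6, 1]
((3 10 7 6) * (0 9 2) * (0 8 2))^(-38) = ((0 9)(2 8)(3 10 7 6))^(-38) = (3 7)(6 10)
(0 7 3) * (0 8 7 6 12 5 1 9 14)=(0 6 12 5 1 9 14)(3 8 7)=[6, 9, 2, 8, 4, 1, 12, 3, 7, 14, 10, 11, 5, 13, 0]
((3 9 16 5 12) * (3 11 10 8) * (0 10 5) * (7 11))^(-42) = ((0 10 8 3 9 16)(5 12 7 11))^(-42) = (16)(5 7)(11 12)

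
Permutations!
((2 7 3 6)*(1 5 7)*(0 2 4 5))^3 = ((0 2 1)(3 6 4 5 7))^3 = (3 5 6 7 4)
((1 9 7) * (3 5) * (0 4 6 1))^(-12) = (9)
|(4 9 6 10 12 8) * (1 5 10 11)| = |(1 5 10 12 8 4 9 6 11)| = 9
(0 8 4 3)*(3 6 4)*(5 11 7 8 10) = (0 10 5 11 7 8 3)(4 6) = [10, 1, 2, 0, 6, 11, 4, 8, 3, 9, 5, 7]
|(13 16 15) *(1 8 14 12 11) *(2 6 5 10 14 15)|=|(1 8 15 13 16 2 6 5 10 14 12 11)|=12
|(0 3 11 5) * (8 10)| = 4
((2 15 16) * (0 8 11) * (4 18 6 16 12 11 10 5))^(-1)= (0 11 12 15 2 16 6 18 4 5 10 8)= ((0 8 10 5 4 18 6 16 2 15 12 11))^(-1)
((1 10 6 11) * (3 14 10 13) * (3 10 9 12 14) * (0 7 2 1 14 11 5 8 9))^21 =((0 7 2 1 13 10 6 5 8 9 12 11 14))^21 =(0 8 1 11 6 7 9 13 14 5 2 12 10)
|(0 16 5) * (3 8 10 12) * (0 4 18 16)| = |(3 8 10 12)(4 18 16 5)| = 4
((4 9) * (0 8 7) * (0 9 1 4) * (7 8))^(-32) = ((0 7 9)(1 4))^(-32) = (0 7 9)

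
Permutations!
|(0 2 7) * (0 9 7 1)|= 6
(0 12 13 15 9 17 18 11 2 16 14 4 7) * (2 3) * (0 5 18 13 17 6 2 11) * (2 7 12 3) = (0 3 11 2 16 14 4 12 17 13 15 9 6 7 5 18) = [3, 1, 16, 11, 12, 18, 7, 5, 8, 6, 10, 2, 17, 15, 4, 9, 14, 13, 0]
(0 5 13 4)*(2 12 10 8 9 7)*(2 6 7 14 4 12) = [5, 1, 2, 3, 0, 13, 7, 6, 9, 14, 8, 11, 10, 12, 4] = (0 5 13 12 10 8 9 14 4)(6 7)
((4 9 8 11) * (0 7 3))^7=(0 7 3)(4 11 8 9)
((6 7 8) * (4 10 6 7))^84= ((4 10 6)(7 8))^84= (10)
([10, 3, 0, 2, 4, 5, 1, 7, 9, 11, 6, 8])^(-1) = (0 2 3 1 6 10)(8 11 9)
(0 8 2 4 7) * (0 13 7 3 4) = (0 8 2)(3 4)(7 13) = [8, 1, 0, 4, 3, 5, 6, 13, 2, 9, 10, 11, 12, 7]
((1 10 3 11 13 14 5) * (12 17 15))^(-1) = ((1 10 3 11 13 14 5)(12 17 15))^(-1) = (1 5 14 13 11 3 10)(12 15 17)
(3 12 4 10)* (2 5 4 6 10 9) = (2 5 4 9)(3 12 6 10) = [0, 1, 5, 12, 9, 4, 10, 7, 8, 2, 3, 11, 6]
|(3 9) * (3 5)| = |(3 9 5)| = 3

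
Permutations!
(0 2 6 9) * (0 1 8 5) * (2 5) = (0 5)(1 8 2 6 9) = [5, 8, 6, 3, 4, 0, 9, 7, 2, 1]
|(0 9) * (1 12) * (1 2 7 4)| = |(0 9)(1 12 2 7 4)| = 10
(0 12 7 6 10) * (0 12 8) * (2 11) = [8, 1, 11, 3, 4, 5, 10, 6, 0, 9, 12, 2, 7] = (0 8)(2 11)(6 10 12 7)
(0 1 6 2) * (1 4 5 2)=(0 4 5 2)(1 6)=[4, 6, 0, 3, 5, 2, 1]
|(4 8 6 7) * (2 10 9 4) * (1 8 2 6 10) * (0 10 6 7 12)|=9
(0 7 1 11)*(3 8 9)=(0 7 1 11)(3 8 9)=[7, 11, 2, 8, 4, 5, 6, 1, 9, 3, 10, 0]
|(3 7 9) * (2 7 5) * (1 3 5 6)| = |(1 3 6)(2 7 9 5)| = 12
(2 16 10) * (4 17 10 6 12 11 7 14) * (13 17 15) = (2 16 6 12 11 7 14 4 15 13 17 10) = [0, 1, 16, 3, 15, 5, 12, 14, 8, 9, 2, 7, 11, 17, 4, 13, 6, 10]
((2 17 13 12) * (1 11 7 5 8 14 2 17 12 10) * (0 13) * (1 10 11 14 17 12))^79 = ((0 13 11 7 5 8 17)(1 14 2))^79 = (0 11 5 17 13 7 8)(1 14 2)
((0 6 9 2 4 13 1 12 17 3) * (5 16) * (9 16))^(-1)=((0 6 16 5 9 2 4 13 1 12 17 3))^(-1)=(0 3 17 12 1 13 4 2 9 5 16 6)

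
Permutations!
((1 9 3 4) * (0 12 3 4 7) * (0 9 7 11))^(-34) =(0 3)(1 9)(4 7)(11 12)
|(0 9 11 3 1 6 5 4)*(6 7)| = |(0 9 11 3 1 7 6 5 4)| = 9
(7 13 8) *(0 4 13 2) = (0 4 13 8 7 2) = [4, 1, 0, 3, 13, 5, 6, 2, 7, 9, 10, 11, 12, 8]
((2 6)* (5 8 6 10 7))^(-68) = (2 8 7)(5 10 6)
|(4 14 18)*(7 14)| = 4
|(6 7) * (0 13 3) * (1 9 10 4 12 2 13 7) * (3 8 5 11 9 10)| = |(0 7 6 1 10 4 12 2 13 8 5 11 9 3)| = 14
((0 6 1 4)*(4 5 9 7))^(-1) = (0 4 7 9 5 1 6)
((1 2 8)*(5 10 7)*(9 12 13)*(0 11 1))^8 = ((0 11 1 2 8)(5 10 7)(9 12 13))^8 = (0 2 11 8 1)(5 7 10)(9 13 12)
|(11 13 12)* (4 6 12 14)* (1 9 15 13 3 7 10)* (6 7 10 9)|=6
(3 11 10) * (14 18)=[0, 1, 2, 11, 4, 5, 6, 7, 8, 9, 3, 10, 12, 13, 18, 15, 16, 17, 14]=(3 11 10)(14 18)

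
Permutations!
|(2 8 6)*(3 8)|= |(2 3 8 6)|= 4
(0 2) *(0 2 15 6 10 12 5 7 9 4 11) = [15, 1, 2, 3, 11, 7, 10, 9, 8, 4, 12, 0, 5, 13, 14, 6] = (0 15 6 10 12 5 7 9 4 11)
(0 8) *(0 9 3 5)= (0 8 9 3 5)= [8, 1, 2, 5, 4, 0, 6, 7, 9, 3]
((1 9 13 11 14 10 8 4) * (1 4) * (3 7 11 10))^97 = (1 13 8 9 10)(3 7 11 14)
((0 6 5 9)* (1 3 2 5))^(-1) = (0 9 5 2 3 1 6) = ((0 6 1 3 2 5 9))^(-1)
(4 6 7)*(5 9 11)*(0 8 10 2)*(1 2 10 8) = (0 1 2)(4 6 7)(5 9 11) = [1, 2, 0, 3, 6, 9, 7, 4, 8, 11, 10, 5]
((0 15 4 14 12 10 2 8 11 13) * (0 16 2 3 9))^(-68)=(0 12)(2 11 16 8 13)(3 4)(9 14)(10 15)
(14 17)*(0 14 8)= (0 14 17 8)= [14, 1, 2, 3, 4, 5, 6, 7, 0, 9, 10, 11, 12, 13, 17, 15, 16, 8]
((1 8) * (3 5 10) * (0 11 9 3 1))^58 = (0 9 5 1)(3 10 8 11)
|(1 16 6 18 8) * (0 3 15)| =15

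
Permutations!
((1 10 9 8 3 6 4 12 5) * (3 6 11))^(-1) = (1 5 12 4 6 8 9 10)(3 11)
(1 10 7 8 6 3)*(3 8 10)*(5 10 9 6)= (1 3)(5 10 7 9 6 8)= [0, 3, 2, 1, 4, 10, 8, 9, 5, 6, 7]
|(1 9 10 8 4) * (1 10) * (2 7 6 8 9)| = |(1 2 7 6 8 4 10 9)| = 8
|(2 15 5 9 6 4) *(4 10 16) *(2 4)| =7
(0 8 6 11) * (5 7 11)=(0 8 6 5 7 11)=[8, 1, 2, 3, 4, 7, 5, 11, 6, 9, 10, 0]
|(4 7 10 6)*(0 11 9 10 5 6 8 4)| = 9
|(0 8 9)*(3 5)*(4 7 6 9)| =|(0 8 4 7 6 9)(3 5)| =6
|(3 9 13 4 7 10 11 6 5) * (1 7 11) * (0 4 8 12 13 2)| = 24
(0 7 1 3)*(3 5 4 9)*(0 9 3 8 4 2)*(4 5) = (0 7 1 4 3 9 8 5 2) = [7, 4, 0, 9, 3, 2, 6, 1, 5, 8]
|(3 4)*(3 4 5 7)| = 3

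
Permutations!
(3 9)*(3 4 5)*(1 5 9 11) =(1 5 3 11)(4 9) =[0, 5, 2, 11, 9, 3, 6, 7, 8, 4, 10, 1]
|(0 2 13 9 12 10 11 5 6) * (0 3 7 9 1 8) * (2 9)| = 13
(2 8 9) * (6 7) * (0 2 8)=[2, 1, 0, 3, 4, 5, 7, 6, 9, 8]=(0 2)(6 7)(8 9)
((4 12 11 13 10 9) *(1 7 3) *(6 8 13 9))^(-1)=((1 7 3)(4 12 11 9)(6 8 13 10))^(-1)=(1 3 7)(4 9 11 12)(6 10 13 8)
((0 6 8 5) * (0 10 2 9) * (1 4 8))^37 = ((0 6 1 4 8 5 10 2 9))^37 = (0 6 1 4 8 5 10 2 9)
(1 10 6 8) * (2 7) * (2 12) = (1 10 6 8)(2 7 12) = [0, 10, 7, 3, 4, 5, 8, 12, 1, 9, 6, 11, 2]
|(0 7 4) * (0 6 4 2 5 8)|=10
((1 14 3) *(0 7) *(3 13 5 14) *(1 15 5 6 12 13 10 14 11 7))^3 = ((0 1 3 15 5 11 7)(6 12 13)(10 14))^3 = (0 15 7 3 11 1 5)(10 14)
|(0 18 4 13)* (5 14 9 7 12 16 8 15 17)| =36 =|(0 18 4 13)(5 14 9 7 12 16 8 15 17)|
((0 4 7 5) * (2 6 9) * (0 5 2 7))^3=(0 4)(2 7 9 6)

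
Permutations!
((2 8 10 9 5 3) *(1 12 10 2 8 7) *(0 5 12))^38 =(0 8 1 3 7 5 2)(9 10 12)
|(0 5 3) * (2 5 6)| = 5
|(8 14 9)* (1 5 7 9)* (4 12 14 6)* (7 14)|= 6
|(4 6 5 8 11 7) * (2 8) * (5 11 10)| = |(2 8 10 5)(4 6 11 7)| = 4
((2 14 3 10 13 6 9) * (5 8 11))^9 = ((2 14 3 10 13 6 9)(5 8 11))^9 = (2 3 13 9 14 10 6)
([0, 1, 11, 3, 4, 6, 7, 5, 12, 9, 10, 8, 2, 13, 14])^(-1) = [0, 1, 12, 3, 4, 7, 5, 6, 11, 9, 10, 2, 8, 13, 14]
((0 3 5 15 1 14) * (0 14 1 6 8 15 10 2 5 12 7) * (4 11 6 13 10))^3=((0 3 12 7)(2 5 4 11 6 8 15 13 10))^3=(0 7 12 3)(2 11 15)(4 8 10)(5 6 13)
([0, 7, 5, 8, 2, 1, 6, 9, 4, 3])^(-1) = (1 5 2 4 8 3 9 7)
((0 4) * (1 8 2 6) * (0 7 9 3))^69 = (0 3 9 7 4)(1 8 2 6)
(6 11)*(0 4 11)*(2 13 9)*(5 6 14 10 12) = (0 4 11 14 10 12 5 6)(2 13 9) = [4, 1, 13, 3, 11, 6, 0, 7, 8, 2, 12, 14, 5, 9, 10]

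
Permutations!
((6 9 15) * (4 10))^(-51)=(15)(4 10)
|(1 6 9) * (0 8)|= 6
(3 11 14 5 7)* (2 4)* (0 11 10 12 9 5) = [11, 1, 4, 10, 2, 7, 6, 3, 8, 5, 12, 14, 9, 13, 0] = (0 11 14)(2 4)(3 10 12 9 5 7)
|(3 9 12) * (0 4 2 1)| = 12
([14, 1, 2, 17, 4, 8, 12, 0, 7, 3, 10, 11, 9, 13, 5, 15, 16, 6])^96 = (0 14 5 8 7)(3 17 6 12 9)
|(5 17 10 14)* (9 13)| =|(5 17 10 14)(9 13)| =4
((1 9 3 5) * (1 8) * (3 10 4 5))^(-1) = ((1 9 10 4 5 8))^(-1) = (1 8 5 4 10 9)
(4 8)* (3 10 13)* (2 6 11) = (2 6 11)(3 10 13)(4 8) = [0, 1, 6, 10, 8, 5, 11, 7, 4, 9, 13, 2, 12, 3]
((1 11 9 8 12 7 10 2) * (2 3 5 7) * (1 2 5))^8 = (1 3 10 7 5 12 8 9 11)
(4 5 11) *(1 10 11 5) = (1 10 11 4) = [0, 10, 2, 3, 1, 5, 6, 7, 8, 9, 11, 4]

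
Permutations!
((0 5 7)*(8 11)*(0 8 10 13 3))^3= ((0 5 7 8 11 10 13 3))^3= (0 8 13 5 11 3 7 10)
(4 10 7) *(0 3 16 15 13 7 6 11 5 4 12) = (0 3 16 15 13 7 12)(4 10 6 11 5) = [3, 1, 2, 16, 10, 4, 11, 12, 8, 9, 6, 5, 0, 7, 14, 13, 15]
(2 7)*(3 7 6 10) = (2 6 10 3 7) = [0, 1, 6, 7, 4, 5, 10, 2, 8, 9, 3]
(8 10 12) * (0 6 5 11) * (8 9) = (0 6 5 11)(8 10 12 9) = [6, 1, 2, 3, 4, 11, 5, 7, 10, 8, 12, 0, 9]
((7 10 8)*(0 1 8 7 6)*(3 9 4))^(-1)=((0 1 8 6)(3 9 4)(7 10))^(-1)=(0 6 8 1)(3 4 9)(7 10)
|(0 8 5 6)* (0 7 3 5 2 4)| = |(0 8 2 4)(3 5 6 7)| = 4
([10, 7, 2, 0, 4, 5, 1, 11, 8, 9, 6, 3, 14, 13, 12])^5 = (0 11 1 10 3 7 6)(12 14)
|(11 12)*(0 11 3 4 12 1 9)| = 12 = |(0 11 1 9)(3 4 12)|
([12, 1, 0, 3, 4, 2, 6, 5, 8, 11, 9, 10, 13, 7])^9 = [7, 1, 13, 3, 4, 12, 6, 0, 8, 9, 10, 11, 5, 2]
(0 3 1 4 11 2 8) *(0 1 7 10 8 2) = (0 3 7 10 8 1 4 11) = [3, 4, 2, 7, 11, 5, 6, 10, 1, 9, 8, 0]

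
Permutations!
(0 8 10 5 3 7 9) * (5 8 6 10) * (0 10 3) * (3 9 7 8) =(0 6 9 10 3 8 5) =[6, 1, 2, 8, 4, 0, 9, 7, 5, 10, 3]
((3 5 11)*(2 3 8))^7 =(2 5 8 3 11)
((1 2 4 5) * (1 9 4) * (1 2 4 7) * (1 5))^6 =(9)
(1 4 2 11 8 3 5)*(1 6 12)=[0, 4, 11, 5, 2, 6, 12, 7, 3, 9, 10, 8, 1]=(1 4 2 11 8 3 5 6 12)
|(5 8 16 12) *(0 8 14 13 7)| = 8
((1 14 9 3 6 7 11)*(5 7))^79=(1 11 7 5 6 3 9 14)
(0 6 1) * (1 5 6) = [1, 0, 2, 3, 4, 6, 5] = (0 1)(5 6)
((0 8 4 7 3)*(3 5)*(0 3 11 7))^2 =((0 8 4)(5 11 7))^2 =(0 4 8)(5 7 11)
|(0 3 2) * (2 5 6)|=|(0 3 5 6 2)|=5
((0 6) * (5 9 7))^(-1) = (0 6)(5 7 9)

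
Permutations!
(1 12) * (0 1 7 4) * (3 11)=[1, 12, 2, 11, 0, 5, 6, 4, 8, 9, 10, 3, 7]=(0 1 12 7 4)(3 11)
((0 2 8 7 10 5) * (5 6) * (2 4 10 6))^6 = (0 6 8 10)(2 4 5 7)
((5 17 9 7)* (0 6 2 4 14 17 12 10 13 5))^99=(0 4 9 6 14 7 2 17)(5 13 10 12)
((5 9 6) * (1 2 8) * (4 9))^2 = ((1 2 8)(4 9 6 5))^2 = (1 8 2)(4 6)(5 9)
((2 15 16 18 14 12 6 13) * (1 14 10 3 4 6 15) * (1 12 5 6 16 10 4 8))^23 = ((1 14 5 6 13 2 12 15 10 3 8)(4 16 18))^23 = (1 14 5 6 13 2 12 15 10 3 8)(4 18 16)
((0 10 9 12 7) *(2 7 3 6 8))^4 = (0 3 7 12 2 9 8 10 6)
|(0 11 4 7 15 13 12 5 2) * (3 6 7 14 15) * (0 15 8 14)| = 30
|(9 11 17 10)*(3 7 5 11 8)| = |(3 7 5 11 17 10 9 8)| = 8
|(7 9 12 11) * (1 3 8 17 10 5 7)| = |(1 3 8 17 10 5 7 9 12 11)| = 10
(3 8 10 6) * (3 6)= [0, 1, 2, 8, 4, 5, 6, 7, 10, 9, 3]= (3 8 10)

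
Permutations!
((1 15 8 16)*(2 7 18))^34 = (1 8)(2 7 18)(15 16)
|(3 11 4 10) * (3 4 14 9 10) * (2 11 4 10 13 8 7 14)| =|(2 11)(3 4)(7 14 9 13 8)| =10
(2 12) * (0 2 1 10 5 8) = (0 2 12 1 10 5 8) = [2, 10, 12, 3, 4, 8, 6, 7, 0, 9, 5, 11, 1]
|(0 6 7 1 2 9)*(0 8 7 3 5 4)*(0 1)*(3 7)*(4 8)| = 12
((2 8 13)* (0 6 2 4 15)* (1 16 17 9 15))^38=((0 6 2 8 13 4 1 16 17 9 15))^38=(0 4 15 13 9 8 17 2 16 6 1)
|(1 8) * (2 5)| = |(1 8)(2 5)| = 2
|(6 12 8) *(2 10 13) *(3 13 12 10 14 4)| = |(2 14 4 3 13)(6 10 12 8)| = 20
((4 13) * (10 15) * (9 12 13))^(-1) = ((4 9 12 13)(10 15))^(-1) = (4 13 12 9)(10 15)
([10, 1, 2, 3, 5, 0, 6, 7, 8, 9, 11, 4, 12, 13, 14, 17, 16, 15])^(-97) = [4, 1, 2, 3, 10, 11, 6, 7, 8, 9, 5, 0, 12, 13, 14, 17, 16, 15]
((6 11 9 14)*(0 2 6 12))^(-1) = ((0 2 6 11 9 14 12))^(-1) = (0 12 14 9 11 6 2)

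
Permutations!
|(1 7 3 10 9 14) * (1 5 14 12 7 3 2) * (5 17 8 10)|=11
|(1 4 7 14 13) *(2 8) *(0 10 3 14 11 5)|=|(0 10 3 14 13 1 4 7 11 5)(2 8)|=10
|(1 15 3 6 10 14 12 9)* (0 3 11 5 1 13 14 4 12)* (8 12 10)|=8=|(0 3 6 8 12 9 13 14)(1 15 11 5)(4 10)|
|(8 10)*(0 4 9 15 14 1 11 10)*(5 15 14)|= |(0 4 9 14 1 11 10 8)(5 15)|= 8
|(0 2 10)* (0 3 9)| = |(0 2 10 3 9)| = 5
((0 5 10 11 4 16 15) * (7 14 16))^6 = (0 14 11)(4 5 16)(7 10 15)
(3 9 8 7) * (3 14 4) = [0, 1, 2, 9, 3, 5, 6, 14, 7, 8, 10, 11, 12, 13, 4] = (3 9 8 7 14 4)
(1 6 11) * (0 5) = (0 5)(1 6 11) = [5, 6, 2, 3, 4, 0, 11, 7, 8, 9, 10, 1]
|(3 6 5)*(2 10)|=|(2 10)(3 6 5)|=6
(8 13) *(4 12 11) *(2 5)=(2 5)(4 12 11)(8 13)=[0, 1, 5, 3, 12, 2, 6, 7, 13, 9, 10, 4, 11, 8]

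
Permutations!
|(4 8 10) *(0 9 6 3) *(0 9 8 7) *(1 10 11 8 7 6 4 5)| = 12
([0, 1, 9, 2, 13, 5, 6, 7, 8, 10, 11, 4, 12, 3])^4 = [0, 1, 4, 11, 9, 5, 6, 7, 8, 13, 3, 2, 12, 10]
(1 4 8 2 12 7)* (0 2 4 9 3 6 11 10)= (0 2 12 7 1 9 3 6 11 10)(4 8)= [2, 9, 12, 6, 8, 5, 11, 1, 4, 3, 0, 10, 7]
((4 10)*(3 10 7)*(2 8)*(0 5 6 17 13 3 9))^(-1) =((0 5 6 17 13 3 10 4 7 9)(2 8))^(-1) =(0 9 7 4 10 3 13 17 6 5)(2 8)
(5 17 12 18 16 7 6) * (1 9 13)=(1 9 13)(5 17 12 18 16 7 6)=[0, 9, 2, 3, 4, 17, 5, 6, 8, 13, 10, 11, 18, 1, 14, 15, 7, 12, 16]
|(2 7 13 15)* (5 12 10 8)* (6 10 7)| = 9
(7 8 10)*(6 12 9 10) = [0, 1, 2, 3, 4, 5, 12, 8, 6, 10, 7, 11, 9] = (6 12 9 10 7 8)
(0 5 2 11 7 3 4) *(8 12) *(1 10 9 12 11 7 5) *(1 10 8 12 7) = [10, 8, 1, 4, 0, 2, 6, 3, 11, 7, 9, 5, 12] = (12)(0 10 9 7 3 4)(1 8 11 5 2)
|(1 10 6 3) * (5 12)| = 4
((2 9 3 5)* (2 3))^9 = ((2 9)(3 5))^9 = (2 9)(3 5)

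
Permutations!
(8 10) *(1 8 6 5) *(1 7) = [0, 8, 2, 3, 4, 7, 5, 1, 10, 9, 6] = (1 8 10 6 5 7)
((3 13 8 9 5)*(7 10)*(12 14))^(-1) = (3 5 9 8 13)(7 10)(12 14)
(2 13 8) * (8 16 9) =(2 13 16 9 8) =[0, 1, 13, 3, 4, 5, 6, 7, 2, 8, 10, 11, 12, 16, 14, 15, 9]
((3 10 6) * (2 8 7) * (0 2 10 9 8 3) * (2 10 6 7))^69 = (0 10 7 6)(2 3 9 8)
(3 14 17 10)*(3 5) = (3 14 17 10 5) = [0, 1, 2, 14, 4, 3, 6, 7, 8, 9, 5, 11, 12, 13, 17, 15, 16, 10]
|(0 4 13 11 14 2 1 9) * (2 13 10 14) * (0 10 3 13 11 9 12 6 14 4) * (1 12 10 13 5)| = 10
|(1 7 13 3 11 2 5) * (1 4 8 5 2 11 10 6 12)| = |(1 7 13 3 10 6 12)(4 8 5)| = 21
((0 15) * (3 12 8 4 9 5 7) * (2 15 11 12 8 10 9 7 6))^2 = ((0 11 12 10 9 5 6 2 15)(3 8 4 7))^2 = (0 12 9 6 15 11 10 5 2)(3 4)(7 8)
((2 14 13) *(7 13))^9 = (2 14 7 13) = ((2 14 7 13))^9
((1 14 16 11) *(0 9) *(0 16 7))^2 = (0 16 1 7 9 11 14)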